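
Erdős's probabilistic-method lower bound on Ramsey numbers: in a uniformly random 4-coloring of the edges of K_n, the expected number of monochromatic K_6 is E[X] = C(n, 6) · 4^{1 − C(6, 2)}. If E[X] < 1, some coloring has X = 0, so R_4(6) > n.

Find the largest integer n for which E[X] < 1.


We need C(n, 6) · 4^{1 − 15} < 1, i.e. C(n, 6) < 4^{15 − 1} = 268435456.
Check values of n near the boundary:
  n = 76: C(76, 6) = 218618940; 218618940 < 268435456? YES
  n = 77: C(77, 6) = 237093780; 237093780 < 268435456? YES
  n = 78: C(78, 6) = 256851595; 256851595 < 268435456? YES
  n = 79: C(79, 6) = 277962685; 277962685 < 268435456? NO
The largest n with C(n, 6) < 268435456 is n = 78 (where E[X] = 256851595/268435456 ≈ 0.957). Hence R_4(6) > 78, i.e. R_4(6) ≥ 79.

Largest n = 78; hence R_4(6) > 78.


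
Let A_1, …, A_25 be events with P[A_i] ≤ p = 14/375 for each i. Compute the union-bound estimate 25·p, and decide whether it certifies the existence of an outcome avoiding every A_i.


Union bound: P[∪_{i=1}^{25} A_i] ≤ Σ_i P[A_i] ≤ 25·p = 25·(14/375) = 14/15.
Numerically: 14/15 ≈ 0.93333.
Is 14/15 < 1? YES.
Since P[∪ A_i] ≤ 14/15 < 1, the complement has P[∩ A_i^c] ≥ 1 − 14/15 = 1/15 > 0, so some outcome avoids every A_i.

25·p = 14/15 ≈ 0.93333; existence CERTIFIED by the union bound.


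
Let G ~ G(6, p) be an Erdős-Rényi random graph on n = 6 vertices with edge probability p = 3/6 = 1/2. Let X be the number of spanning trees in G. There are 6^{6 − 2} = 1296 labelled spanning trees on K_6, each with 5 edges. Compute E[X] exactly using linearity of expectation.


K_6 has 6^{6 − 2} = 1296 labelled spanning trees.
For each such spanning tree H, let X_H = 1 if all 5 edges of H are present in G. Then P[X_H = 1] = p^{5} = (1/2)^{5} = 1/32.
By linearity of expectation: E[X] = Σ_H E[X_H] = 1296 · p^{5} = 1296 · 1/32 = 81/2.
Numerically: E[X] ≈ 40.5.

E[X] = 1296 · (1/2)^{5} = 81/2 ≈ 40.5.


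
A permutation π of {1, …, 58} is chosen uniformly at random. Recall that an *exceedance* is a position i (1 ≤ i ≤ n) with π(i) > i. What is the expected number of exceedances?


Write X = Σ_{i=1}^{58} X_i, where X_i = 1_{π(i) > i}.
For each fixed i, π(i) is uniform over {1, …, 58} (marginal of a uniform permutation), so P[π(i) > i] = (n − i)/n. Summing: Σ_{i=1}^{58} (n − i)/n = (0 + 1 + … + 57)/58 = 58(58 − 1)/(2·58) = (58 − 1)/2.
Hence E[X] = Σ_{i=1}^{58} (58 − i)/58 = 57/2 ≈ 28.50000.

E[X] = 57/2 = 28.50000.


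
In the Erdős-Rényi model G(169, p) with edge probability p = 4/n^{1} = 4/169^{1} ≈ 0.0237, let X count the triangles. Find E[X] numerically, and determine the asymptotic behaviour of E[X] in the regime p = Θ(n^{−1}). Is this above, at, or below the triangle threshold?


Number of potential triangles: C(169, 3) = 790244.
Each occurs with probability p³ ≈ (0.0237)³ ≈ 1.32593e-05.
By linearity: E[X] = C(169, 3)·p³ ≈ 790244 · 1.32593e-05 ≈ 10.478.
Here α = 1, so p = 4/n is exactly at the triangle threshold p ~ 1/n. Asymptotically E[X] → c³/6 = 4³/6 = 32/3 ≈ 10.667, a bounded constant. In this regime the triangle count is asymptotically Poisson(c³/6).

E[X] ≈ 10.478; in regime p = Θ(1/n^{1}) E[X] stays bounded (at the triangle threshold p ~ 1/n).


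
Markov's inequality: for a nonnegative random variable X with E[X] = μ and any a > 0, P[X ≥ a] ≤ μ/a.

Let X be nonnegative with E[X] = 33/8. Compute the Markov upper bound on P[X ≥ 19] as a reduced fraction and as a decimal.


μ = E[X] = 33/8, a = 19.
Markov: P[X ≥ 19] ≤ μ/a = (33/8)/19 = 33/152.
Numerically: ≈ 0.217105.
(Since a = 19 > μ = 4.125000, the bound 33/152 is < 1 and informative.)

P[X ≥ 19] ≤ 33/152 ≈ 0.217105.


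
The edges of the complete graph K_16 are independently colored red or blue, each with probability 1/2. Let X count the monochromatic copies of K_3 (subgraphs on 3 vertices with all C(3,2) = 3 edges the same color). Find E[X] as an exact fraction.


Let X = Σ_S X_S over the C(16, 3) = 560 subsets S of size 3, where X_S = 1 if the K_3 on S is monochromatic.
For a fixed S, the K_3 on S has C(3, 2) = 3 edges. P[all 3 edges red] = (1/2)^3, and likewise for blue, so P[monochromatic] = 2·(1/2)^3 = 2^{1 − 3} = 1/4.
By linearity: E[X] = C(16, 3) · 2^{1 − 3} = 560 · 1/4 = 140.
Numerically: E[X] ≈ 140.0000.

E[X] = C(16,3)·2^(1−C(3,2)) = 140 ≈ 140.0000.


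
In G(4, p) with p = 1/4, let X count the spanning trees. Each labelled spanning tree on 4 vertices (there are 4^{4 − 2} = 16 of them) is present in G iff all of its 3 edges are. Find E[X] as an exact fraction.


K_4 has 4^{4 − 2} = 16 labelled spanning trees.
For each such spanning tree H, let X_H = 1 if all 3 edges of H are present in G. Then P[X_H = 1] = p^{3} = (1/4)^{3} = 1/64.
By linearity of expectation: E[X] = Σ_H E[X_H] = 16 · p^{3} = 16 · 1/64 = 1/4.
Numerically: E[X] ≈ 0.25.

E[X] = 16 · (1/4)^{3} = 1/4 ≈ 0.25.


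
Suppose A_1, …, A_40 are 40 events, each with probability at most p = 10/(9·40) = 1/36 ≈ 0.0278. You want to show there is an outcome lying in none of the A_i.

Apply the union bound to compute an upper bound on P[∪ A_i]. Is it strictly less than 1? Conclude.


Union bound: P[∪_{i=1}^{40} A_i] ≤ Σ_i P[A_i] ≤ 40·p = 40·(1/36) = 10/9.
Numerically: 10/9 ≈ 1.1111.
Is 10/9 < 1? NO.
Since the bound 10/9 is ≥ 1, the union bound is uninformative here; it does NOT by itself certify existence.

40·p = 10/9 ≈ 1.1111; existence NOT certified by the union bound.


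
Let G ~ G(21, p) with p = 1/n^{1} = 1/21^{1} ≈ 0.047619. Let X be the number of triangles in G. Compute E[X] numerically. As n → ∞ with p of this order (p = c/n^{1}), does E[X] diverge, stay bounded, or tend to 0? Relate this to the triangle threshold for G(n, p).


Number of potential triangles: C(21, 3) = 1330.
Each occurs with probability p³ ≈ (0.047619)³ ≈ 1.07979700e-04.
By linearity: E[X] = C(21, 3)·p³ ≈ 1330 · 1.07979700e-04 ≈ 0.143613.
Here α = 1, so p = 1/n is exactly at the triangle threshold p ~ 1/n. Asymptotically E[X] → c³/6 = 1³/6 = 1/6 ≈ 0.166667, a bounded constant. In this regime the triangle count is asymptotically Poisson(c³/6).

E[X] ≈ 0.143613; in regime p = Θ(1/n^{1}) E[X] stays bounded (at the triangle threshold p ~ 1/n).


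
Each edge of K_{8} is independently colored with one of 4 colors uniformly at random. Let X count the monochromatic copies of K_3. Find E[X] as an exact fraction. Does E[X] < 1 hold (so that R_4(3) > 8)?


E[X] = C(8, 3) · 4^{1 − 3} = 56 · 4^{−2} = 56/16.
As a reduced fraction: E[X] = 7/2 ≈ 3.500.
Is E[X] < 1? NO.
Since E[X] ≥ 1, the first-moment bound is inconclusive at n = 8; it does NOT by itself certify R_4(3) > 8.

E[X] = 7/2 ≈ 3.500; E[X] ≥ 1; first-moment method inconclusive here.


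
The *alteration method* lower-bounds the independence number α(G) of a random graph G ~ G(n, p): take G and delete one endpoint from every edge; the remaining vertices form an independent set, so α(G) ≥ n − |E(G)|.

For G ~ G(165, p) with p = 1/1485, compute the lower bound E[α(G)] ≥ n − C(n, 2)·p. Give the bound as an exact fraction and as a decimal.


E[|E(G)|] = C(165, 2)·p = 13530 · (1/1485) = 82/9.
E[α(G)] ≥ n − E[|E(G)|] = 165 − 82/9 = 1403/9.
Numerically: ≈ 155.88889.
(This is only a lower bound; the true E[α(G)] may be larger.)

E[α(G)] ≥ 1403/9 ≈ 155.88889.


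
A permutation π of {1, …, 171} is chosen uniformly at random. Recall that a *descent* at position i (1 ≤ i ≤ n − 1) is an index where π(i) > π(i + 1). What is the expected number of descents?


Write X = Σ X_I over i = 1, …, 170, with X_I the indicator of one descent.
There are 170 indicators.
For each fixed i, the pair (π(i), π(i+1)) is a uniformly random ordered pair of distinct values from {1, …, 171}; by symmetry P[π(i) > π(i+1)] = 1/2.
By linearity: E[X] = 170 · (1/2) = (171 − 1) · (1/2) = 85 ≈ 85.00000.

E[X] = 85 = 85.00000.


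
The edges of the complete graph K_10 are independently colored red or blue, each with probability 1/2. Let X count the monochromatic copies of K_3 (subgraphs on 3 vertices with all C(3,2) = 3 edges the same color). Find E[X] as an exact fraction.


Let X = Σ_S X_S over the C(10, 3) = 120 subsets S of size 3, where X_S = 1 if the K_3 on S is monochromatic.
For a fixed S, the K_3 on S has C(3, 2) = 3 edges. P[all 3 edges red] = (1/2)^3, and likewise for blue, so P[monochromatic] = 2·(1/2)^3 = 2^{1 − 3} = 1/4.
By linearity: E[X] = C(10, 3) · 2^{1 − 3} = 120 · 1/4 = 30.
Numerically: E[X] ≈ 30.0000.

E[X] = C(10,3)·2^(1−C(3,2)) = 30 ≈ 30.0000.


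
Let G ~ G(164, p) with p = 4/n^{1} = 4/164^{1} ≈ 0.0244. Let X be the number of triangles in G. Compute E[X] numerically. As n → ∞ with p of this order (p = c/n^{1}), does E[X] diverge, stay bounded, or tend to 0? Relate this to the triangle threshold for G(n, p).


Number of potential triangles: C(164, 3) = 721764.
Each occurs with probability p³ ≈ (0.0244)³ ≈ 1.45094e-05.
By linearity: E[X] = C(164, 3)·p³ ≈ 721764 · 1.45094e-05 ≈ 10.472.
Here α = 1, so p = 4/n is exactly at the triangle threshold p ~ 1/n. Asymptotically E[X] → c³/6 = 4³/6 = 32/3 ≈ 10.667, a bounded constant. In this regime the triangle count is asymptotically Poisson(c³/6).

E[X] ≈ 10.472; in regime p = Θ(1/n^{1}) E[X] stays bounded (at the triangle threshold p ~ 1/n).


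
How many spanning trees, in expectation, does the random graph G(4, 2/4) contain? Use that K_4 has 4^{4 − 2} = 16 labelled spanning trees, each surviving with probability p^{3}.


K_4 has 4^{4 − 2} = 16 labelled spanning trees.
For each such spanning tree H, let X_H = 1 if all 3 edges of H are present in G. Then P[X_H = 1] = p^{3} = (1/2)^{3} = 1/8.
By linearity of expectation: E[X] = Σ_H E[X_H] = 16 · p^{3} = 16 · 1/8 = 2.
Numerically: E[X] ≈ 2.

E[X] = 16 · (1/2)^{3} = 2 ≈ 2.


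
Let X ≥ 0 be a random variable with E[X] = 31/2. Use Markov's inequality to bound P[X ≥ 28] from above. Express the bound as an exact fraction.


μ = E[X] = 31/2, a = 28.
Markov: P[X ≥ 28] ≤ μ/a = (31/2)/28 = 31/56.
Numerically: ≈ 0.5536.
(Since a = 28 > μ = 15.5000, the bound 31/56 is < 1 and informative.)

P[X ≥ 28] ≤ 31/56 ≈ 0.5536.


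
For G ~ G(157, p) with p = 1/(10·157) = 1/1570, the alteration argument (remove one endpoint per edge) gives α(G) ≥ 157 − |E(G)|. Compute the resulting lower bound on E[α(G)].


E[|E(G)|] = C(157, 2)·p = 12246 · (1/1570) = 39/5.
E[α(G)] ≥ n − E[|E(G)|] = 157 − 39/5 = 746/5.
Numerically: ≈ 149.20000.
(This is only a lower bound; the true E[α(G)] may be larger.)

E[α(G)] ≥ 746/5 ≈ 149.20000.


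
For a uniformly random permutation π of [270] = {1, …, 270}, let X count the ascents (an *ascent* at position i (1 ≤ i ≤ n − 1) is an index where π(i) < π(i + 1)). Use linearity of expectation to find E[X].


Write X = Σ X_I over i = 1, …, 269, with X_I the indicator of one ascent.
There are 269 indicators.
For each fixed i, the pair (π(i), π(i+1)) is a uniformly random ordered pair of distinct values from {1, …, 270}; by symmetry P[π(i) < π(i+1)] = 1/2.
By linearity: E[X] = 269 · (1/2) = (270 − 1) · (1/2) = 269/2 ≈ 134.5000.

E[X] = 269/2 = 134.5000.


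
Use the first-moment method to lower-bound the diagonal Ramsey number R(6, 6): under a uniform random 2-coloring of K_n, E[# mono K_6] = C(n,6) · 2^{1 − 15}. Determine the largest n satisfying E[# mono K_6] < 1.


We need C(n, 6) · 2^{1 − 15} < 1, i.e. C(n, 6) < 2^{15 − 1} = 16384.
Check values of n near the boundary:
  n = 13: C(13, 6) = 1716; 1716 < 16384? YES
  n = 14: C(14, 6) = 3003; 3003 < 16384? YES
  n = 15: C(15, 6) = 5005; 5005 < 16384? YES
  n = 16: C(16, 6) = 8008; 8008 < 16384? YES
  n = 17: C(17, 6) = 12376; 12376 < 16384? YES
  n = 18: C(18, 6) = 18564; 18564 < 16384? NO
  n = 19: C(19, 6) = 27132; 27132 < 16384? NO
  n = 20: C(20, 6) = 38760; 38760 < 16384? NO
The largest n with C(n, 6) < 16384 is n = 17 (where E[X] = 1547/2048 ≈ 0.7554). Hence R(6, 6) > 17, i.e. R(6, 6) ≥ 18.

Largest n = 17; hence R(6, 6) > 17.


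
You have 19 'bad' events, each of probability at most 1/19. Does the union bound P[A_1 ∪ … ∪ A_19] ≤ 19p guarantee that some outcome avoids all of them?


Union bound: P[∪_{i=1}^{19} A_i] ≤ Σ_i P[A_i] ≤ 19·p = 19·(1/19) = 1.
Numerically: 1 ≈ 1.000.
Is 1 < 1? NO.
Since the bound 1 is ≥ 1, the union bound is uninformative here; it does NOT by itself certify existence.

19·p = 1 ≈ 1.000; existence NOT certified by the union bound.


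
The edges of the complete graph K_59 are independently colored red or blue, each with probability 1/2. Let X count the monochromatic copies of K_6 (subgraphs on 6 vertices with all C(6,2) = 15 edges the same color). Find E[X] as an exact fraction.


Let X = Σ_S X_S over the C(59, 6) = 45057474 subsets S of size 6, where X_S = 1 if the K_6 on S is monochromatic.
For a fixed S, the K_6 on S has C(6, 2) = 15 edges. P[all 15 edges red] = (1/2)^15, and likewise for blue, so P[monochromatic] = 2·(1/2)^15 = 2^{1 − 15} = 1/16384.
By linearity: E[X] = C(59, 6) · 2^{1 − 15} = 45057474 · 1/16384 = 22528737/8192.
Numerically: E[X] ≈ 2750.090.

E[X] = C(59,6)·2^(1−C(6,2)) = 22528737/8192 ≈ 2750.090.


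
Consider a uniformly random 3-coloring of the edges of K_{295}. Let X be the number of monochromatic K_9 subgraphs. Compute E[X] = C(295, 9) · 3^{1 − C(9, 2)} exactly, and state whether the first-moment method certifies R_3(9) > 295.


E[X] = C(295, 9) · 3^{1 − 36} = 41221140106119260 · 3^{−35} = 41221140106119260/50031545098999707.
As a reduced fraction: E[X] = 41221140106119260/50031545098999707 ≈ 0.8239030.
Is E[X] < 1? YES.
Since E[X] < 1, there exists a 3-coloring of K_{295} with no monochromatic K_9; hence R_3(9) > 295.

E[X] = 41221140106119260/50031545098999707 ≈ 0.8239030; E[X] < 1, so R_3(9) > 295.


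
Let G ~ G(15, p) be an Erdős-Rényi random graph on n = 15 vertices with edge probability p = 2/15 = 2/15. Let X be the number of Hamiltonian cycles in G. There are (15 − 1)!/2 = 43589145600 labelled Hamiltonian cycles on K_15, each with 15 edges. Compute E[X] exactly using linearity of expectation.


K_15 has (15 − 1)!/2 = 43589145600 labelled Hamiltonian cycles.
For each such Hamiltonian cycle H, let X_H = 1 if all 15 edges of H are present in G. Then P[X_H = 1] = p^{15} = (2/15)^{15} = 32768/437893890380859375.
By linearity of expectation: E[X] = Σ_H E[X_H] = 43589145600 · p^{15} = 43589145600 · 32768/437893890380859375 = 235115905024/72081298828125.
Numerically: E[X] ≈ 0.00326.

E[X] = 43589145600 · (2/15)^{15} = 235115905024/72081298828125 ≈ 0.00326.


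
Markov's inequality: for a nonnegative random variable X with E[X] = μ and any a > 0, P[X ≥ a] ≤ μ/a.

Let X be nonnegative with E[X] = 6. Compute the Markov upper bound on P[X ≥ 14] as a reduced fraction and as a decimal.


μ = E[X] = 6, a = 14.
Markov: P[X ≥ 14] ≤ μ/a = (6)/14 = 3/7.
Numerically: ≈ 0.429.
(Since a = 14 > μ = 6.000, the bound 3/7 is < 1 and informative.)

P[X ≥ 14] ≤ 3/7 ≈ 0.429.


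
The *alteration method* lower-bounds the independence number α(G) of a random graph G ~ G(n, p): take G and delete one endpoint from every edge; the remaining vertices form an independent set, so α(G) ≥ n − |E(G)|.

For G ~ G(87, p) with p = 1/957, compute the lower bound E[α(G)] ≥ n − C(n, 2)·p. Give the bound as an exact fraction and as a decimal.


E[|E(G)|] = C(87, 2)·p = 3741 · (1/957) = 43/11.
E[α(G)] ≥ n − E[|E(G)|] = 87 − 43/11 = 914/11.
Numerically: ≈ 83.090909.
(This is only a lower bound; the true E[α(G)] may be larger.)

E[α(G)] ≥ 914/11 ≈ 83.090909.


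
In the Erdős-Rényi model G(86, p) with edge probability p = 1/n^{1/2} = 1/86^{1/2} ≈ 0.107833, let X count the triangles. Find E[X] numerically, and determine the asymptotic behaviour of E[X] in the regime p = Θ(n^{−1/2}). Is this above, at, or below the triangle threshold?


Number of potential triangles: C(86, 3) = 102340.
Each occurs with probability p³ ≈ (0.107833)³ ≈ 1.25386946e-03.
By linearity: E[X] = C(86, 3)·p³ ≈ 102340 · 1.25386946e-03 ≈ 128.321000.
Since α = 1/2 < 1, p = c/n^{1/2} ≫ 1/n is above the triangle threshold p ~ 1/n. Asymptotically E[X] ~ (c³/6)·n^{3(1−α)} = (1³/6)·n^{1.5} → ∞; triangles are abundant w.h.p.

E[X] ≈ 128.321000; in regime p = Θ(1/n^{1/2}) E[X] diverges (above the triangle threshold p ~ 1/n).


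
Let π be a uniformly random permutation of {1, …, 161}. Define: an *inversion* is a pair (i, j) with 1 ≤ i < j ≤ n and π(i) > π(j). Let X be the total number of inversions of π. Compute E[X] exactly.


Write X = Σ X_I over the C(161, 2) = 12880 pairs i < j, with X_I the indicator of one inversion.
There are 12880 indicators.
For each fixed pair i < j, the values π(i) and π(j) are two distinct elements of {1, …, 161} in uniformly random order; by symmetry P[π(i) > π(j)] = 1/2.
By linearity: E[X] = 12880 · (1/2) = C(161, 2) · (1/2) = 12880/2 = 6440 ≈ 6440.000.

E[X] = 6440 = 6440.000.


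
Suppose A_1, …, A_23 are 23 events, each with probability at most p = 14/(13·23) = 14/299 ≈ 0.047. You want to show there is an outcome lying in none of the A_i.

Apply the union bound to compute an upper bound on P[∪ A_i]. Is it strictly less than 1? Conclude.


Union bound: P[∪_{i=1}^{23} A_i] ≤ Σ_i P[A_i] ≤ 23·p = 23·(14/299) = 14/13.
Numerically: 14/13 ≈ 1.077.
Is 14/13 < 1? NO.
Since the bound 14/13 is ≥ 1, the union bound is uninformative here; it does NOT by itself certify existence.

23·p = 14/13 ≈ 1.077; existence NOT certified by the union bound.


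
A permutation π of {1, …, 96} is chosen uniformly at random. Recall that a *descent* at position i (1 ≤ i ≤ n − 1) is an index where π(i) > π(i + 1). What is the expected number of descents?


Write X = Σ X_I over i = 1, …, 95, with X_I the indicator of one descent.
There are 95 indicators.
For each fixed i, the pair (π(i), π(i+1)) is a uniformly random ordered pair of distinct values from {1, …, 96}; by symmetry P[π(i) > π(i+1)] = 1/2.
By linearity: E[X] = 95 · (1/2) = (96 − 1) · (1/2) = 95/2 ≈ 47.50000.

E[X] = 95/2 = 47.50000.


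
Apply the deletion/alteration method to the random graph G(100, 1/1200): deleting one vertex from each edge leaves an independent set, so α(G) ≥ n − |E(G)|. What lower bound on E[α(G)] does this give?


E[|E(G)|] = C(100, 2)·p = 4950 · (1/1200) = 33/8.
E[α(G)] ≥ n − E[|E(G)|] = 100 − 33/8 = 767/8.
Numerically: ≈ 95.875.
(This is only a lower bound; the true E[α(G)] may be larger.)

E[α(G)] ≥ 767/8 ≈ 95.875.


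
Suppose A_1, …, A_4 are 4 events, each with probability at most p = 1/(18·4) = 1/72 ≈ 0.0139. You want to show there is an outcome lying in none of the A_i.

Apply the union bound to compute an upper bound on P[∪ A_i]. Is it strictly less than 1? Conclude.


Union bound: P[∪_{i=1}^{4} A_i] ≤ Σ_i P[A_i] ≤ 4·p = 4·(1/72) = 1/18.
Numerically: 1/18 ≈ 0.0556.
Is 1/18 < 1? YES.
Since P[∪ A_i] ≤ 1/18 < 1, the complement has P[∩ A_i^c] ≥ 1 − 1/18 = 17/18 > 0, so some outcome avoids every A_i.

4·p = 1/18 ≈ 0.0556; existence CERTIFIED by the union bound.


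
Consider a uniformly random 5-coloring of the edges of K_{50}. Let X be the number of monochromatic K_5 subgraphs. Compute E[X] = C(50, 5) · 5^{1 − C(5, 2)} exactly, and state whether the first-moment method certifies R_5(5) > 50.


E[X] = C(50, 5) · 5^{1 − 10} = 2118760 · 5^{−9} = 2118760/1953125.
As a reduced fraction: E[X] = 423752/390625 ≈ 1.0848051.
Is E[X] < 1? NO.
Since E[X] ≥ 1, the first-moment bound is inconclusive at n = 50; it does NOT by itself certify R_5(5) > 50.

E[X] = 423752/390625 ≈ 1.0848051; E[X] ≥ 1; first-moment method inconclusive here.


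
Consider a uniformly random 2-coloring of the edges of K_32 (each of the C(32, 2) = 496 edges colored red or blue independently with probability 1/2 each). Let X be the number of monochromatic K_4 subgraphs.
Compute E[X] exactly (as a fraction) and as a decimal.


Let X = Σ_S X_S over the C(32, 4) = 35960 subsets S of size 4, where X_S = 1 if the K_4 on S is monochromatic.
For a fixed S, the K_4 on S has C(4, 2) = 6 edges. P[all 6 edges red] = (1/2)^6, and likewise for blue, so P[monochromatic] = 2·(1/2)^6 = 2^{1 − 6} = 1/32.
By linearity of expectation: E[X] = C(32, 4) · 2^{1 − 6} = 35960 · 1/32 = 4495/4.
Numerically: E[X] ≈ 1123.750000.

E[X] = C(32,4)·2^(1−C(4,2)) = 4495/4 ≈ 1123.750000.


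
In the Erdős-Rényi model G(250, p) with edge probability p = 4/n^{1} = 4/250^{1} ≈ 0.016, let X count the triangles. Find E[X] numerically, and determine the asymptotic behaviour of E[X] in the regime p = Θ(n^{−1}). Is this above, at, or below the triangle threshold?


Number of potential triangles: C(250, 3) = 2573000.
Each occurs with probability p³ ≈ (0.016)³ ≈ 4.09600e-06.
By linearity: E[X] = C(250, 3)·p³ ≈ 2573000 · 4.09600e-06 ≈ 10.539.
Here α = 1, so p = 4/n is exactly at the triangle threshold p ~ 1/n. Asymptotically E[X] → c³/6 = 4³/6 = 32/3 ≈ 10.667, a bounded constant. In this regime the triangle count is asymptotically Poisson(c³/6).

E[X] ≈ 10.539; in regime p = Θ(1/n^{1}) E[X] stays bounded (at the triangle threshold p ~ 1/n).


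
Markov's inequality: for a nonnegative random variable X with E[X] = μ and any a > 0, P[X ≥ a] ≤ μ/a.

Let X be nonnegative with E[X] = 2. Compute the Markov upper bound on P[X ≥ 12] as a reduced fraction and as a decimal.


μ = E[X] = 2, a = 12.
Markov: P[X ≥ 12] ≤ μ/a = (2)/12 = 1/6.
Numerically: ≈ 0.167.
(Since a = 12 > μ = 2.000, the bound 1/6 is < 1 and informative.)

P[X ≥ 12] ≤ 1/6 ≈ 0.167.


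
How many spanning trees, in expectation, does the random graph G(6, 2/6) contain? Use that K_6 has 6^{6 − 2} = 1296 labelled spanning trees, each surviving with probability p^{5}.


K_6 has 6^{6 − 2} = 1296 labelled spanning trees.
For each such spanning tree H, let X_H = 1 if all 5 edges of H are present in G. Then P[X_H = 1] = p^{5} = (1/3)^{5} = 1/243.
By linearity of expectation: E[X] = Σ_H E[X_H] = 1296 · p^{5} = 1296 · 1/243 = 16/3.
Numerically: E[X] ≈ 5.33.

E[X] = 1296 · (1/3)^{5} = 16/3 ≈ 5.33.


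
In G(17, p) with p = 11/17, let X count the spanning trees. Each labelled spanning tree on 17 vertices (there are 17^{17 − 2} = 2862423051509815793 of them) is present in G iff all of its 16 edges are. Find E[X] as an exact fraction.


K_17 has 17^{17 − 2} = 2862423051509815793 labelled spanning trees.
For each such spanning tree H, let X_H = 1 if all 16 edges of H are present in G. Then P[X_H = 1] = p^{16} = (11/17)^{16} = 45949729863572161/48661191875666868481.
By linearity: E[X] = Σ_H E[X_H] = 2862423051509815793 · p^{16} = 2862423051509815793 · 45949729863572161/48661191875666868481 = 45949729863572161/17.
Numerically: E[X] ≈ 2.703e+15.

E[X] = 2862423051509815793 · (11/17)^{16} = 45949729863572161/17 ≈ 2.703e+15.


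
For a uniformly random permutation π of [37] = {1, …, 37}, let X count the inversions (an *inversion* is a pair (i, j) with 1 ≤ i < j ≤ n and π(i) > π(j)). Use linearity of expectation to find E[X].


Write X = Σ X_I over the C(37, 2) = 666 pairs i < j, with X_I the indicator of one inversion.
There are 666 indicators.
For each fixed pair i < j, the values π(i) and π(j) are two distinct elements of {1, …, 37} in uniformly random order; by symmetry P[π(i) > π(j)] = 1/2.
By linearity: E[X] = 666 · (1/2) = C(37, 2) · (1/2) = 666/2 = 333 ≈ 333.0000.

E[X] = 333 = 333.0000.


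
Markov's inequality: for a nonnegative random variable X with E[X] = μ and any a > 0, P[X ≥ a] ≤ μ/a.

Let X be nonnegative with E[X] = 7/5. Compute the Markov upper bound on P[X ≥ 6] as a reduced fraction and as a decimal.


μ = E[X] = 7/5, a = 6.
Markov: P[X ≥ 6] ≤ μ/a = (7/5)/6 = 7/30.
Numerically: ≈ 0.233333.
(Since a = 6 > μ = 1.400000, the bound 7/30 is < 1 and informative.)

P[X ≥ 6] ≤ 7/30 ≈ 0.233333.


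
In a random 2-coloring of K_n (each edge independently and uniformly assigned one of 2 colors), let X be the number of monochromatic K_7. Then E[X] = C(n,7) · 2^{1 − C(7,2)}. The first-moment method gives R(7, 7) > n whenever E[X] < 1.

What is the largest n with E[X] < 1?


We need C(n, 7) · 2^{1 − 21} < 1, i.e. C(n, 7) < 2^{21 − 1} = 1048576.
Check values of n near the boundary:
  n = 23: C(23, 7) = 245157; 245157 < 1048576? YES
  n = 24: C(24, 7) = 346104; 346104 < 1048576? YES
  n = 25: C(25, 7) = 480700; 480700 < 1048576? YES
  n = 26: C(26, 7) = 657800; 657800 < 1048576? YES
  n = 27: C(27, 7) = 888030; 888030 < 1048576? YES
  n = 28: C(28, 7) = 1184040; 1184040 < 1048576? NO
  n = 29: C(29, 7) = 1560780; 1560780 < 1048576? NO
The largest n with C(n, 7) < 1048576 is n = 27 (where E[X] = 444015/524288 ≈ 0.847). Hence R(7, 7) > 27, i.e. R(7, 7) ≥ 28.

Largest n = 27; hence R(7, 7) > 27.


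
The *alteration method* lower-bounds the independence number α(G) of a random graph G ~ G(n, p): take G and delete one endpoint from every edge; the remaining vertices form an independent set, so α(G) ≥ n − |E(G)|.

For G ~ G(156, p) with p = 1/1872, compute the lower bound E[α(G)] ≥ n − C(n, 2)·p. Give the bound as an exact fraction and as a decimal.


E[|E(G)|] = C(156, 2)·p = 12090 · (1/1872) = 155/24.
E[α(G)] ≥ n − E[|E(G)|] = 156 − 155/24 = 3589/24.
Numerically: ≈ 149.542.
(This is only a lower bound; the true E[α(G)] may be larger.)

E[α(G)] ≥ 3589/24 ≈ 149.542.


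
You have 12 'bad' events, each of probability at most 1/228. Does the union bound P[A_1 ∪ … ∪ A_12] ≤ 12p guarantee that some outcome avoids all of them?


Union bound: P[∪_{i=1}^{12} A_i] ≤ Σ_i P[A_i] ≤ 12·p = 12·(1/228) = 1/19.
Numerically: 1/19 ≈ 0.05263.
Is 1/19 < 1? YES.
Since P[∪ A_i] ≤ 1/19 < 1, the complement has P[∩ A_i^c] ≥ 1 − 1/19 = 18/19 > 0, so some outcome avoids every A_i.

12·p = 1/19 ≈ 0.05263; existence CERTIFIED by the union bound.


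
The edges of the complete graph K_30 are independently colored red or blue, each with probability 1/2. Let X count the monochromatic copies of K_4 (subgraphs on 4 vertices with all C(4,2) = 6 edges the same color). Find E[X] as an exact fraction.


Let X = Σ_S X_S over the C(30, 4) = 27405 subsets S of size 4, where X_S = 1 if the K_4 on S is monochromatic.
For a fixed S, the K_4 on S has C(4, 2) = 6 edges. P[all 6 edges red] = (1/2)^6, and likewise for blue, so P[monochromatic] = 2·(1/2)^6 = 2^{1 − 6} = 1/32.
By linearity: E[X] = C(30, 4) · 2^{1 − 6} = 27405 · 1/32 = 27405/32.
Numerically: E[X] ≈ 856.40625.

E[X] = C(30,4)·2^(1−C(4,2)) = 27405/32 ≈ 856.40625.


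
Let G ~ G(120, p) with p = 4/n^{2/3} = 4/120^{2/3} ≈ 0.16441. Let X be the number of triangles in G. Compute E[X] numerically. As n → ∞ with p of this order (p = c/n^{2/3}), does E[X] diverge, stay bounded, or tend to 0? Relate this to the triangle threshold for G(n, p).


Number of potential triangles: C(120, 3) = 280840.
Each occurs with probability p³ ≈ (0.16441)³ ≈ 4.4444444e-03.
By linearity: E[X] = C(120, 3)·p³ ≈ 280840 · 4.4444444e-03 ≈ 1248.17778.
Since α = 2/3 < 1, p = c/n^{2/3} ≫ 1/n is above the triangle threshold p ~ 1/n. Asymptotically E[X] ~ (c³/6)·n^{3(1−α)} = (4³/6)·n^{1} → ∞; triangles are abundant w.h.p.

E[X] ≈ 1248.17778; in regime p = Θ(1/n^{2/3}) E[X] diverges (above the triangle threshold p ~ 1/n).


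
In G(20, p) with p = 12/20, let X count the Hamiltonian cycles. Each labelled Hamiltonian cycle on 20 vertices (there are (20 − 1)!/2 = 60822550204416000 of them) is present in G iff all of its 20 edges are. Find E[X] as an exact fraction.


K_20 has (20 − 1)!/2 = 60822550204416000 labelled Hamiltonian cycles.
For each such Hamiltonian cycle H, let X_H = 1 if all 20 edges of H are present in G. Then P[X_H = 1] = p^{20} = (3/5)^{20} = 3486784401/95367431640625.
By linearity: E[X] = Σ_H E[X_H] = 60822550204416000 · p^{20} = 60822550204416000 · 3486784401/95367431640625 = 1696600954254376560918528/762939453125.
Numerically: E[X] ≈ 2.22e+12.

E[X] = 60822550204416000 · (3/5)^{20} = 1696600954254376560918528/762939453125 ≈ 2.22e+12.


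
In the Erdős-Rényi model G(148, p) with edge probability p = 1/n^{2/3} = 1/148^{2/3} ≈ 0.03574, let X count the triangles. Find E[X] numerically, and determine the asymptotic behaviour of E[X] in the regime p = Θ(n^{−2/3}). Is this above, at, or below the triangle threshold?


Number of potential triangles: C(148, 3) = 529396.
Each occurs with probability p³ ≈ (0.03574)³ ≈ 4.5653762e-05.
By linearity: E[X] = C(148, 3)·p³ ≈ 529396 · 4.5653762e-05 ≈ 24.16892.
Since α = 2/3 < 1, p = c/n^{2/3} ≫ 1/n is above the triangle threshold p ~ 1/n. Asymptotically E[X] ~ (c³/6)·n^{3(1−α)} = (1³/6)·n^{1} → ∞; triangles are abundant w.h.p.

E[X] ≈ 24.16892; in regime p = Θ(1/n^{2/3}) E[X] diverges (above the triangle threshold p ~ 1/n).


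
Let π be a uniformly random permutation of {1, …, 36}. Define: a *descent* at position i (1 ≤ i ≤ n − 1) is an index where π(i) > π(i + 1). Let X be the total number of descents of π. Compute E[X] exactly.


Write X = Σ X_I over i = 1, …, 35, with X_I the indicator of one descent.
There are 35 indicators.
For each fixed i, the pair (π(i), π(i+1)) is a uniformly random ordered pair of distinct values from {1, …, 36}; by symmetry P[π(i) > π(i+1)] = 1/2.
By linearity: E[X] = 35 · (1/2) = (36 − 1) · (1/2) = 35/2 ≈ 17.5000.

E[X] = 35/2 = 17.5000.


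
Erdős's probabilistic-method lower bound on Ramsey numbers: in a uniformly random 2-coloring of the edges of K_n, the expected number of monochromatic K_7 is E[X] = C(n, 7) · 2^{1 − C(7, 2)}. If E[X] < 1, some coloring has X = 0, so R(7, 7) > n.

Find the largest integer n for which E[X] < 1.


We need C(n, 7) · 2^{1 − 21} < 1, i.e. C(n, 7) < 2^{21 − 1} = 1048576.
Check values of n near the boundary:
  n = 26: C(26, 7) = 657800; 657800 < 1048576? YES
  n = 27: C(27, 7) = 888030; 888030 < 1048576? YES
  n = 28: C(28, 7) = 1184040; 1184040 < 1048576? NO
The largest n with C(n, 7) < 1048576 is n = 27 (where E[X] = 444015/524288 ≈ 0.8468914). Hence R(7, 7) > 27, i.e. R(7, 7) ≥ 28.

Largest n = 27; hence R(7, 7) > 27.


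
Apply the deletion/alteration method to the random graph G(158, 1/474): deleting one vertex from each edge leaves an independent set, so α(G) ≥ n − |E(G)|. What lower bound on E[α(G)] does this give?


E[|E(G)|] = C(158, 2)·p = 12403 · (1/474) = 157/6.
E[α(G)] ≥ n − E[|E(G)|] = 158 − 157/6 = 791/6.
Numerically: ≈ 131.8333.
(This is only a lower bound; the true E[α(G)] may be larger.)

E[α(G)] ≥ 791/6 ≈ 131.8333.


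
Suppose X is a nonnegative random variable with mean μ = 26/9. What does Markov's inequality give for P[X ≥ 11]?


μ = E[X] = 26/9, a = 11.
Markov: P[X ≥ 11] ≤ μ/a = (26/9)/11 = 26/99.
Numerically: ≈ 0.26263.
(Since a = 11 > μ = 2.88889, the bound 26/99 is < 1 and informative.)

P[X ≥ 11] ≤ 26/99 ≈ 0.26263.


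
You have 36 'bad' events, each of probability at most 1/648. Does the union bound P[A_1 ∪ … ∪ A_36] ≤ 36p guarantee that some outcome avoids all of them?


Union bound: P[∪_{i=1}^{36} A_i] ≤ Σ_i P[A_i] ≤ 36·p = 36·(1/648) = 1/18.
Numerically: 1/18 ≈ 0.0556.
Is 1/18 < 1? YES.
Since P[∪ A_i] ≤ 1/18 < 1, the complement has P[∩ A_i^c] ≥ 1 − 1/18 = 17/18 > 0, so some outcome avoids every A_i.

36·p = 1/18 ≈ 0.0556; existence CERTIFIED by the union bound.


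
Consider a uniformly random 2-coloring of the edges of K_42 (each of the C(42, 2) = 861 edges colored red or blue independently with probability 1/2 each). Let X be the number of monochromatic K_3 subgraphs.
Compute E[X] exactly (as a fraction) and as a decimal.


Let X = Σ_S X_S over the C(42, 3) = 11480 subsets S of size 3, where X_S = 1 if the K_3 on S is monochromatic.
For a fixed S, the K_3 on S has C(3, 2) = 3 edges. P[all 3 edges red] = (1/2)^3, and likewise for blue, so P[monochromatic] = 2·(1/2)^3 = 2^{1 − 3} = 1/4.
By linearity: E[X] = C(42, 3) · 2^{1 − 3} = 11480 · 1/4 = 2870.
Numerically: E[X] ≈ 2870.000000.

E[X] = C(42,3)·2^(1−C(3,2)) = 2870 ≈ 2870.000000.


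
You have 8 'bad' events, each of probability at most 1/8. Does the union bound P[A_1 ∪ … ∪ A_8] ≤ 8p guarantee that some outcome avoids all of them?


Union bound: P[∪_{i=1}^{8} A_i] ≤ Σ_i P[A_i] ≤ 8·p = 8·(1/8) = 1.
Numerically: 1 ≈ 1.000.
Is 1 < 1? NO.
Since the bound 1 is ≥ 1, the union bound is uninformative here; it does NOT by itself certify existence.

8·p = 1 ≈ 1.000; existence NOT certified by the union bound.


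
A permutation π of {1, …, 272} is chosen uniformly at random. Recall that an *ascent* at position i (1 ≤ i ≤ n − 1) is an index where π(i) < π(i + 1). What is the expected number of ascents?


Write X = Σ X_I over i = 1, …, 271, with X_I the indicator of one ascent.
There are 271 indicators.
For each fixed i, the pair (π(i), π(i+1)) is a uniformly random ordered pair of distinct values from {1, …, 272}; by symmetry P[π(i) < π(i+1)] = 1/2.
By linearity: E[X] = 271 · (1/2) = (272 − 1) · (1/2) = 271/2 ≈ 135.5000.

E[X] = 271/2 = 135.5000.


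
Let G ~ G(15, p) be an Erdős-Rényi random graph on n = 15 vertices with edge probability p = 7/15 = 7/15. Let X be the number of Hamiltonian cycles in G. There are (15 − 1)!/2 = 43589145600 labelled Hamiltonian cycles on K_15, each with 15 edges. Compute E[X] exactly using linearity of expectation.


K_15 has (15 − 1)!/2 = 43589145600 labelled Hamiltonian cycles.
For each such Hamiltonian cycle H, let X_H = 1 if all 15 edges of H are present in G. Then P[X_H = 1] = p^{15} = (7/15)^{15} = 4747561509943/437893890380859375.
By linearity: E[X] = Σ_H E[X_H] = 43589145600 · p^{15} = 43589145600 · 4747561509943/437893890380859375 = 34064551424174695424/72081298828125.
Numerically: E[X] ≈ 472585.

E[X] = 43589145600 · (7/15)^{15} = 34064551424174695424/72081298828125 ≈ 472585.


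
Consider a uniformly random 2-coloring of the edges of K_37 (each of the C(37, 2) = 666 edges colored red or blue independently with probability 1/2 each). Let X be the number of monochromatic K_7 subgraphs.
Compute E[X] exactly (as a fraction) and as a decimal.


Let X = Σ_S X_S over the C(37, 7) = 10295472 subsets S of size 7, where X_S = 1 if the K_7 on S is monochromatic.
For a fixed S, the K_7 on S has C(7, 2) = 21 edges. P[all 21 edges red] = (1/2)^21, and likewise for blue, so P[monochromatic] = 2·(1/2)^21 = 2^{1 − 21} = 1/1048576.
Summing: E[X] = C(37, 7) · 2^{1 − 21} = 10295472 · 1/1048576 = 643467/65536.
Numerically: E[X] ≈ 9.819.

E[X] = C(37,7)·2^(1−C(7,2)) = 643467/65536 ≈ 9.819.


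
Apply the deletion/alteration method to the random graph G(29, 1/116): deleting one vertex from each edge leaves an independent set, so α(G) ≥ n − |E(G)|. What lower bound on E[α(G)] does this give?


E[|E(G)|] = C(29, 2)·p = 406 · (1/116) = 7/2.
E[α(G)] ≥ n − E[|E(G)|] = 29 − 7/2 = 51/2.
Numerically: ≈ 25.500000.
(This is only a lower bound; the true E[α(G)] may be larger.)

E[α(G)] ≥ 51/2 ≈ 25.500000.


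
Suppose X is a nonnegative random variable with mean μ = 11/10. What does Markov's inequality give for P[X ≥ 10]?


μ = E[X] = 11/10, a = 10.
Markov: P[X ≥ 10] ≤ μ/a = (11/10)/10 = 11/100.
Numerically: ≈ 0.110.
(Since a = 10 > μ = 1.100, the bound 11/100 is < 1 and informative.)

P[X ≥ 10] ≤ 11/100 ≈ 0.110.


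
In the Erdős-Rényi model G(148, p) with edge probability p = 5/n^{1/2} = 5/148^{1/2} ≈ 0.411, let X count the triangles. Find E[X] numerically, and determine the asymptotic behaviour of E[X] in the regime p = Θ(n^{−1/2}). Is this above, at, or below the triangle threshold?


Number of potential triangles: C(148, 3) = 529396.
Each occurs with probability p³ ≈ (0.411)³ ≈ 6.9425248e-02.
By linearity: E[X] = C(148, 3)·p³ ≈ 529396 · 6.9425248e-02 ≈ 36753.44860.
Since α = 1/2 < 1, p = c/n^{1/2} ≫ 1/n is above the triangle threshold p ~ 1/n. Asymptotically E[X] ~ (c³/6)·n^{3(1−α)} = (5³/6)·n^{1.5} → ∞; triangles are abundant w.h.p.

E[X] ≈ 36753.44860; in regime p = Θ(1/n^{1/2}) E[X] diverges (above the triangle threshold p ~ 1/n).


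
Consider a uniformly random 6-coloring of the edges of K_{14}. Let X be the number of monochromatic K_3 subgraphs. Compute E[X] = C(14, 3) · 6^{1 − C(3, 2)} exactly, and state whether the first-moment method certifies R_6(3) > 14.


E[X] = C(14, 3) · 6^{1 − 3} = 364 · 6^{−2} = 364/36.
As a reduced fraction: E[X] = 91/9 ≈ 10.11111.
Is E[X] < 1? NO.
Since E[X] ≥ 1, the first-moment bound is inconclusive at n = 14; it does NOT by itself certify R_6(3) > 14.

E[X] = 91/9 ≈ 10.11111; E[X] ≥ 1; first-moment method inconclusive here.


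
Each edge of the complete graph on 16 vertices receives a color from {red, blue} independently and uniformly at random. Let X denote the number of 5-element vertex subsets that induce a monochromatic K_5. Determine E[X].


Let X = Σ_S X_S over the C(16, 5) = 4368 subsets S of size 5, where X_S = 1 if the K_5 on S is monochromatic.
For a fixed S, the K_5 on S has C(5, 2) = 10 edges. P[all 10 edges red] = (1/2)^10, and likewise for blue, so P[monochromatic] = 2·(1/2)^10 = 2^{1 − 10} = 1/512.
Summing: E[X] = C(16, 5) · 2^{1 − 10} = 4368 · 1/512 = 273/32.
Numerically: E[X] ≈ 8.531250.

E[X] = C(16,5)·2^(1−C(5,2)) = 273/32 ≈ 8.531250.


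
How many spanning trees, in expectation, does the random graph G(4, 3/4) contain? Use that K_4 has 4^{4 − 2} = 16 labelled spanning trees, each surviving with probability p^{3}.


K_4 has 4^{4 − 2} = 16 labelled spanning trees.
For each such spanning tree H, let X_H = 1 if all 3 edges of H are present in G. Then P[X_H = 1] = p^{3} = (3/4)^{3} = 27/64.
By linearity of expectation: E[X] = Σ_H E[X_H] = 16 · p^{3} = 16 · 27/64 = 27/4.
Numerically: E[X] ≈ 6.75.

E[X] = 16 · (3/4)^{3} = 27/4 ≈ 6.75.


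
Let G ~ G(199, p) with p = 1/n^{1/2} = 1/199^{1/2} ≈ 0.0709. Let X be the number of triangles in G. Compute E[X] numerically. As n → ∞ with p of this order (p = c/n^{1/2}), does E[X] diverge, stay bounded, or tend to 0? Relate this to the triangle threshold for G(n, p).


Number of potential triangles: C(199, 3) = 1293699.
Each occurs with probability p³ ≈ (0.0709)³ ≈ 3.56222e-04.
By linearity: E[X] = C(199, 3)·p³ ≈ 1293699 · 3.56222e-04 ≈ 460.844.
Since α = 1/2 < 1, p = c/n^{1/2} ≫ 1/n is above the triangle threshold p ~ 1/n. Asymptotically E[X] ~ (c³/6)·n^{3(1−α)} = (1³/6)·n^{1.5} → ∞; triangles are abundant w.h.p.

E[X] ≈ 460.844; in regime p = Θ(1/n^{1/2}) E[X] diverges (above the triangle threshold p ~ 1/n).


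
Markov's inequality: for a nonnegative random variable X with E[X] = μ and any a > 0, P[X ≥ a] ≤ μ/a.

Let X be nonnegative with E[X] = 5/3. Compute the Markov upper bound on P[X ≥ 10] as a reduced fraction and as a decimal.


μ = E[X] = 5/3, a = 10.
Markov: P[X ≥ 10] ≤ μ/a = (5/3)/10 = 1/6.
Numerically: ≈ 0.16667.
(Since a = 10 > μ = 1.66667, the bound 1/6 is < 1 and informative.)

P[X ≥ 10] ≤ 1/6 ≈ 0.16667.


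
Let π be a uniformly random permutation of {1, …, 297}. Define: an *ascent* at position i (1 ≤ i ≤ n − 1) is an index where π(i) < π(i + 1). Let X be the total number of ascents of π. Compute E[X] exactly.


Write X = Σ X_I over i = 1, …, 296, with X_I the indicator of one ascent.
There are 296 indicators.
For each fixed i, the pair (π(i), π(i+1)) is a uniformly random ordered pair of distinct values from {1, …, 297}; by symmetry P[π(i) < π(i+1)] = 1/2.
By linearity: E[X] = 296 · (1/2) = (297 − 1) · (1/2) = 148 ≈ 148.0000.

E[X] = 148 = 148.0000.
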